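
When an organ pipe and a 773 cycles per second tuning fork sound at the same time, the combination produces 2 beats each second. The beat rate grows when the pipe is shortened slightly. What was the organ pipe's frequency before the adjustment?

775 Hz

|f − 773| = 2, so the organ pipe was at either 771 Hz or 775 Hz.
A shorter pipe has a higher fundamental; the adjustment raises the organ pipe's frequency.
The beat rate rose, so the adjustment moved the organ pipe further from 773 Hz — it was already above the reference.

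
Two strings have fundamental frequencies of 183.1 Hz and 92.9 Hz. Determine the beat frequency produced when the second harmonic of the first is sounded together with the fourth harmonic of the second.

Second harmonic of the first: 2·183.1 = 366.2 Hz.
Fourth harmonic of the second: 4·92.9 = 371.6 Hz.
f_beat = |366.2 − 371.6| = 5.4 Hz.

5.4 Hz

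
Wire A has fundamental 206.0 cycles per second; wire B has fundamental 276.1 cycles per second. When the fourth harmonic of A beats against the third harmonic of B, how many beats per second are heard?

Fourth harmonic of the first: 4·206.0 = 824.0 Hz.
Third harmonic of the second: 3·276.1 = 828.3 Hz.
f_beat = |824.0 − 828.3| = 4.3 Hz.

4.3 Hz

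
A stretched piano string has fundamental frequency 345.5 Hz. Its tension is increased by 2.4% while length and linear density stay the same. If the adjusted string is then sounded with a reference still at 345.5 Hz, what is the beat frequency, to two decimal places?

For a string, f ∝ √T, so the new frequency is 345.5·√1.024 = 349.6214 Hz.
f_beat = |349.6214 − 345.5| = 4.12 Hz.

4.12 Hz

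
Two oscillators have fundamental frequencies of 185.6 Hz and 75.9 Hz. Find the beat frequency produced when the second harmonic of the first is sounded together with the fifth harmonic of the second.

Second harmonic of the first: 2·185.6 = 371.2 Hz.
Fifth harmonic of the second: 5·75.9 = 379.5 Hz.
f_beat = |371.2 − 379.5| = 8.3 Hz.

8.3 Hz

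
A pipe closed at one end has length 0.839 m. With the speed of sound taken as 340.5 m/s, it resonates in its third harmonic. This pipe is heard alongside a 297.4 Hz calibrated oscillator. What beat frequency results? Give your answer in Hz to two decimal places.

Closed pipe (odd harmonics): f_n = n·v/(4L) = 3·340.5/(4·0.839) = 304.3802 Hz.
f_beat = |304.3802 − 297.4| = 6.98 Hz.

6.98 Hz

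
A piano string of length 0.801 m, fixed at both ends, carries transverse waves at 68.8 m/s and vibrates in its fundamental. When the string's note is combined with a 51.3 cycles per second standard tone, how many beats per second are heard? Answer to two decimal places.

8.35 Hz

For a string fixed at both ends, f_n = n·v/(2L) = 1·68.8/(2·0.801) = 42.9463 Hz.
f_beat = |42.9463 − 51.3| = 8.35 Hz.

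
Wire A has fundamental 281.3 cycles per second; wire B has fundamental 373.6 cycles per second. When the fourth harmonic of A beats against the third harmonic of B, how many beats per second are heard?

4.4 Hz

Fourth harmonic of the first: 4·281.3 = 1125.2 Hz.
Third harmonic of the second: 3·373.6 = 1120.8 Hz.
f_beat = |1125.2 − 1120.8| = 4.4 Hz.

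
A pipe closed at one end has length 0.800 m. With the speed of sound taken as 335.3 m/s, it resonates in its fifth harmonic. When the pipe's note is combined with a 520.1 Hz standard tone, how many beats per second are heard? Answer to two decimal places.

Closed pipe (odd harmonics): f_n = n·v/(4L) = 5·335.3/(4·0.800) = 523.9062 Hz.
f_beat = |523.9062 − 520.1| = 3.81 Hz.

3.81 Hz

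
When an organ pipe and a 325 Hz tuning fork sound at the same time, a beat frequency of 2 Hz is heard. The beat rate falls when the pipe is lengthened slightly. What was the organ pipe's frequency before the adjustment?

|f − 325| = 2, so the organ pipe was at either 323 Hz or 327 Hz.
A longer pipe has a lower fundamental; the adjustment lowers the organ pipe's frequency.
The beat rate fell, so the adjustment moved the organ pipe toward 325 Hz — it must have started above the reference.

327 Hz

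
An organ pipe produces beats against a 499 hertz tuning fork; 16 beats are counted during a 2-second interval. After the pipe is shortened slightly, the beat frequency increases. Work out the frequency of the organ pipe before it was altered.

507 Hz

Beat frequency = 16/2 = 8 Hz.
|f − 499| = 8, so the organ pipe was at either 491 Hz or 507 Hz.
A shorter pipe has a higher fundamental; the adjustment raises the organ pipe's frequency.
The beat rate rose, so the adjustment moved the organ pipe further from 499 Hz — it was already above the reference.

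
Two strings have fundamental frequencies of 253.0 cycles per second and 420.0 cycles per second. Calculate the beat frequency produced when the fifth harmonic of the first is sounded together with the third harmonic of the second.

5.0 Hz

Fifth harmonic of the first: 5·253.0 = 1265.0 Hz.
Third harmonic of the second: 3·420.0 = 1260.0 Hz.
f_beat = |1265.0 − 1260.0| = 5.0 Hz.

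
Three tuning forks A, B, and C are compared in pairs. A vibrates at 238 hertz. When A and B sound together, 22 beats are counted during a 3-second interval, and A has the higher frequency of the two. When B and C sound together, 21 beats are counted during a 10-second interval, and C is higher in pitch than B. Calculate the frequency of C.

232.7667 Hz

A–B: Beat frequency = 22/3 = 7.3333 Hz.
B is below A, so f_B = 238 − 7.3333 = 230.6667 Hz.
B–C: Beat frequency = 21/10 = 2.1 Hz.
C is above B, so f_C = 230.6667 + 2.1 = 232.7667 Hz.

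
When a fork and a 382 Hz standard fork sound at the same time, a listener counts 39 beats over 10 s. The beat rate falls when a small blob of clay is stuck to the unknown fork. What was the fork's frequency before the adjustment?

Beat frequency = 39/10 = 3.9 Hz.
|f − 382| = 3.9, so the fork was at either 378.1 Hz or 385.9 Hz.
Adding mass to a fork lowers its frequency; the adjustment lowers the fork's frequency.
The beat rate fell, so the adjustment moved the fork toward 382 Hz — it must have started above the reference.

385.9 Hz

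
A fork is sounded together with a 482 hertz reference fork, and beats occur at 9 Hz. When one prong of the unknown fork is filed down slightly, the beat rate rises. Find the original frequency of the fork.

|f − 482| = 9, so the fork was at either 473 Hz or 491 Hz.
Filing a prong removes mass and raises the fork's frequency; the adjustment raises the fork's frequency.
The beat rate rose, so the adjustment moved the fork further from 482 Hz — it was already above the reference.

491 Hz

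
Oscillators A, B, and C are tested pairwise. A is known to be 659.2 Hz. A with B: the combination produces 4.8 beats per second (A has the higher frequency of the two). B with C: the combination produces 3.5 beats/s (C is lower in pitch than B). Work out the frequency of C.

650.9 Hz

B is below A, so f_B = 659.2 − 4.8 = 654.4 Hz.
C is below B, so f_C = 654.4 − 3.5 = 650.9 Hz.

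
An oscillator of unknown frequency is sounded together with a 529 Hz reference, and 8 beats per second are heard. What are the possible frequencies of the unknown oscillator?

|f − 529| = 8, so f = 529 ± 8.

521 Hz or 537 Hz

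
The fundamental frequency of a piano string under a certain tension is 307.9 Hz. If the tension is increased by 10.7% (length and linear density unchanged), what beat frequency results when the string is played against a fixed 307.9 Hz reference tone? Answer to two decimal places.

16.05 Hz

For a string, f ∝ √T, so the new frequency is 307.9·√1.107 = 323.9541 Hz.
f_beat = |323.9541 − 307.9| = 16.05 Hz.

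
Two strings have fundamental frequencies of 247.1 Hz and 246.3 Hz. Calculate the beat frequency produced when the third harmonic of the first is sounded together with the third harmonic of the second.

2.4 Hz

Third harmonic of the first: 3·247.1 = 741.3 Hz.
Third harmonic of the second: 3·246.3 = 738.9 Hz.
f_beat = |741.3 − 738.9| = 2.4 Hz.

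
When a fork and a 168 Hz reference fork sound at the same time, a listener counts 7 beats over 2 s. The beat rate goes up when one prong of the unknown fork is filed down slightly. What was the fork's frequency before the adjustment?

Beat frequency = 7/2 = 3.5 Hz.
|f − 168| = 3.5, so the fork was at either 164.5 Hz or 171.5 Hz.
Filing a prong removes mass and raises the fork's frequency; the adjustment raises the fork's frequency.
The beat rate rose, so the adjustment moved the fork further from 168 Hz — it was already above the reference.

171.5 Hz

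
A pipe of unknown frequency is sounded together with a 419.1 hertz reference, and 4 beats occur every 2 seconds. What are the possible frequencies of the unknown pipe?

Beat frequency = 4/2 = 2 Hz.
|f − 419.1| = 2, so f = 419.1 ± 2.

417.1 Hz or 421.1 Hz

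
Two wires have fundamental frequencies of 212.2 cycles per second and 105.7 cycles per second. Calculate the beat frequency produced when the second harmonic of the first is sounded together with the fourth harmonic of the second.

Second harmonic of the first: 2·212.2 = 424.4 Hz.
Fourth harmonic of the second: 4·105.7 = 422.8 Hz.
f_beat = |424.4 − 422.8| = 1.6 Hz.

1.6 Hz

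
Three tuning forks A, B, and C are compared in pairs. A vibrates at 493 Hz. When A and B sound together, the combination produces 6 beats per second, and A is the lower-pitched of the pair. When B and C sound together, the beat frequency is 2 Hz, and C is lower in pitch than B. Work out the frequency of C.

B is above A, so f_B = 493 + 6 = 499 Hz.
C is below B, so f_C = 499 − 2 = 497 Hz.

497 Hz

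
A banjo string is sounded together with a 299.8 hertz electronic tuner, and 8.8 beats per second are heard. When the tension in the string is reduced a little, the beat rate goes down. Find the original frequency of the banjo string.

308.6 Hz

|f − 299.8| = 8.8, so the banjo string was at either 291 Hz or 308.6 Hz.
Lower tension means lower frequency; the adjustment lowers the banjo string's frequency.
The beat rate fell, so the adjustment moved the banjo string toward 299.8 Hz — it must have started above the reference.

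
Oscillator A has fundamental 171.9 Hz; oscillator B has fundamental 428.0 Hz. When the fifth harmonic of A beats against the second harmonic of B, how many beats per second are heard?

3.5 Hz

Fifth harmonic of the first: 5·171.9 = 859.5 Hz.
Second harmonic of the second: 2·428.0 = 856.0 Hz.
f_beat = |859.5 − 856.0| = 3.5 Hz.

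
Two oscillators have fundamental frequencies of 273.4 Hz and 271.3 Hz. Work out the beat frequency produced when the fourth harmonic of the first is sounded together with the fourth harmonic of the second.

Fourth harmonic of the first: 4·273.4 = 1093.6 Hz.
Fourth harmonic of the second: 4·271.3 = 1085.2 Hz.
f_beat = |1093.6 − 1085.2| = 8.4 Hz.

8.4 Hz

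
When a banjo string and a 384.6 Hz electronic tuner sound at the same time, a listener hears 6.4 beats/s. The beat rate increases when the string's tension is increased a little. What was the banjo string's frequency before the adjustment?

391 Hz

|f − 384.6| = 6.4, so the banjo string was at either 378.2 Hz or 391 Hz.
Higher tension means higher frequency; the adjustment raises the banjo string's frequency.
The beat rate rose, so the adjustment moved the banjo string further from 384.6 Hz — it was already above the reference.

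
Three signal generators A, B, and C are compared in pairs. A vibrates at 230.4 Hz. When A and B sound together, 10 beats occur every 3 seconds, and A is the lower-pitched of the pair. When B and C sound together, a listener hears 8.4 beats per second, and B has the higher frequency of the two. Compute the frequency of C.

A–B: Beat frequency = 10/3 = 3.3333 Hz.
B is above A, so f_B = 230.4 + 3.3333 = 233.7333 Hz.
C is below B, so f_C = 233.7333 − 8.4 = 225.3333 Hz.

225.3333 Hz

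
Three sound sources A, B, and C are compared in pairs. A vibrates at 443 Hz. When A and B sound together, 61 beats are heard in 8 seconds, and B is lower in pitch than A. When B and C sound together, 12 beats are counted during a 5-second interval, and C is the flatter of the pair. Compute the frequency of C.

A–B: Beat frequency = 61/8 = 7.625 Hz.
B is below A, so f_B = 443 − 7.625 = 435.375 Hz.
B–C: Beat frequency = 12/5 = 2.4 Hz.
C is below B, so f_C = 435.375 − 2.4 = 432.975 Hz.

432.975 Hz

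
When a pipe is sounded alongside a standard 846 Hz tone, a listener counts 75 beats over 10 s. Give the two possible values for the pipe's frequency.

838.5 Hz or 853.5 Hz

Beat frequency = 75/10 = 7.5 Hz.
|f − 846| = 7.5, so f = 846 ± 7.5.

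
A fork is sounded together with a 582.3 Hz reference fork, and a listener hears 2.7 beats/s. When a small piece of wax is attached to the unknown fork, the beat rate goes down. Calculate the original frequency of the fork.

|f − 582.3| = 2.7, so the fork was at either 579.6 Hz or 585 Hz.
Loading a fork with wax lowers its frequency; the adjustment lowers the fork's frequency.
The beat rate fell, so the adjustment moved the fork toward 582.3 Hz — it must have started above the reference.

585 Hz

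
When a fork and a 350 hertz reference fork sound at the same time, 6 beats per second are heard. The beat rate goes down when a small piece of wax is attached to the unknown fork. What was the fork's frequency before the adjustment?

356 Hz

|f − 350| = 6, so the fork was at either 344 Hz or 356 Hz.
Loading a fork with wax lowers its frequency; the adjustment lowers the fork's frequency.
The beat rate fell, so the adjustment moved the fork toward 350 Hz — it must have started above the reference.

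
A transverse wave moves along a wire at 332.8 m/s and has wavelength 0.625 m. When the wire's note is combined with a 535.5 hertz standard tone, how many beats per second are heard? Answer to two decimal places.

Source frequency f = v/λ = 332.8/0.625 = 532.4800 Hz.
f_beat = |532.4800 − 535.5| = 3.02 Hz.

3.02 Hz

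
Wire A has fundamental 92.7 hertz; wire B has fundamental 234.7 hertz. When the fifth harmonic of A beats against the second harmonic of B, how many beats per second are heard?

Fifth harmonic of the first: 5·92.7 = 463.5 Hz.
Second harmonic of the second: 2·234.7 = 469.4 Hz.
f_beat = |463.5 − 469.4| = 5.9 Hz.

5.9 Hz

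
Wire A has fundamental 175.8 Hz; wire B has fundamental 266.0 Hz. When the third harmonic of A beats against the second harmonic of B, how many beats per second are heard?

Third harmonic of the first: 3·175.8 = 527.4 Hz.
Second harmonic of the second: 2·266.0 = 532.0 Hz.
f_beat = |527.4 − 532.0| = 4.6 Hz.

4.6 Hz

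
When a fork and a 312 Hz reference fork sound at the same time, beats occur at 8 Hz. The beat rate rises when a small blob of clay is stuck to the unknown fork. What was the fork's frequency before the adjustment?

|f − 312| = 8, so the fork was at either 304 Hz or 320 Hz.
Adding mass to a fork lowers its frequency; the adjustment lowers the fork's frequency.
The beat rate rose, so the adjustment moved the fork further from 312 Hz — it was already below the reference.

304 Hz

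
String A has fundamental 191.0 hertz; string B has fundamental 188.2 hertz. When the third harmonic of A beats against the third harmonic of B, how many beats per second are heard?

8.4 Hz

Third harmonic of the first: 3·191.0 = 573.0 Hz.
Third harmonic of the second: 3·188.2 = 564.6 Hz.
f_beat = |573.0 − 564.6| = 8.4 Hz.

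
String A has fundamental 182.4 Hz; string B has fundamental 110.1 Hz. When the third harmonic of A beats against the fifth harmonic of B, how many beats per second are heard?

3.3 Hz

Third harmonic of the first: 3·182.4 = 547.2 Hz.
Fifth harmonic of the second: 5·110.1 = 550.5 Hz.
f_beat = |547.2 − 550.5| = 3.3 Hz.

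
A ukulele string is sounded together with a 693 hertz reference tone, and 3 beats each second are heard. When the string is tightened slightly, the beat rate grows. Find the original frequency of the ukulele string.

|f − 693| = 3, so the ukulele string was at either 690 Hz or 696 Hz.
Increasing tension raises a string's frequency; the adjustment raises the ukulele string's frequency.
The beat rate rose, so the adjustment moved the ukulele string further from 693 Hz — it was already above the reference.

696 Hz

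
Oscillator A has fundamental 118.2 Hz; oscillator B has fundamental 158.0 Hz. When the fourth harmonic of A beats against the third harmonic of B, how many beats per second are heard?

Fourth harmonic of the first: 4·118.2 = 472.8 Hz.
Third harmonic of the second: 3·158.0 = 474.0 Hz.
f_beat = |472.8 − 474.0| = 1.2 Hz.

1.2 Hz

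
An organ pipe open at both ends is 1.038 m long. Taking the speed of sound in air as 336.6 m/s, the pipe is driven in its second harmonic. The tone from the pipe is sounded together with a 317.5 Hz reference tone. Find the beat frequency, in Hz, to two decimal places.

Open pipe: f_n = n·v/(2L) = 2·336.6/(2·1.038) = 324.2775 Hz.
f_beat = |324.2775 − 317.5| = 6.78 Hz.

6.78 Hz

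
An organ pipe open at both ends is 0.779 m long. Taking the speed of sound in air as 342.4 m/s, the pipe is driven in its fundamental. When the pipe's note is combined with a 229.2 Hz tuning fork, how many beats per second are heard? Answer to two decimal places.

Open pipe: f_n = n·v/(2L) = 1·342.4/(2·0.779) = 219.7689 Hz.
f_beat = |219.7689 − 229.2| = 9.43 Hz.

9.43 Hz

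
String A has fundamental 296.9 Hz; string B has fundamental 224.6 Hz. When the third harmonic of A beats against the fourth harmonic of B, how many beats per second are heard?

7.7 Hz

Third harmonic of the first: 3·296.9 = 890.7 Hz.
Fourth harmonic of the second: 4·224.6 = 898.4 Hz.
f_beat = |890.7 − 898.4| = 7.7 Hz.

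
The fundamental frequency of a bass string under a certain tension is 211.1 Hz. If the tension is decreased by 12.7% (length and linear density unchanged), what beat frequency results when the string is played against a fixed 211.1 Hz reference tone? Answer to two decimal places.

For a string, f ∝ √T, so the new frequency is 211.1·√0.873 = 197.2402 Hz.
f_beat = |197.2402 − 211.1| = 13.86 Hz.

13.86 Hz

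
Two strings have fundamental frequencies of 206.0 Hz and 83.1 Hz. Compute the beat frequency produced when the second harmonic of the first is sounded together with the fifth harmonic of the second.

Second harmonic of the first: 2·206.0 = 412.0 Hz.
Fifth harmonic of the second: 5·83.1 = 415.5 Hz.
f_beat = |412.0 − 415.5| = 3.5 Hz.

3.5 Hz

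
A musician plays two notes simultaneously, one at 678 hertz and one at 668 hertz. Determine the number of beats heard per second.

10 Hz

f_beat = |f₁ − f₂|.
|678 − 668| = 10 Hz.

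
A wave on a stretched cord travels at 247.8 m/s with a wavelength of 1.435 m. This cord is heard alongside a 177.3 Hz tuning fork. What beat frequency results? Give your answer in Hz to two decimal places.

4.62 Hz

Source frequency f = v/λ = 247.8/1.435 = 172.6829 Hz.
f_beat = |172.6829 − 177.3| = 4.62 Hz.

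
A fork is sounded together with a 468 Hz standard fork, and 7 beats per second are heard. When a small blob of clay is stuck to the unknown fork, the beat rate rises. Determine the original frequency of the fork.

|f − 468| = 7, so the fork was at either 461 Hz or 475 Hz.
Adding mass to a fork lowers its frequency; the adjustment lowers the fork's frequency.
The beat rate rose, so the adjustment moved the fork further from 468 Hz — it was already below the reference.

461 Hz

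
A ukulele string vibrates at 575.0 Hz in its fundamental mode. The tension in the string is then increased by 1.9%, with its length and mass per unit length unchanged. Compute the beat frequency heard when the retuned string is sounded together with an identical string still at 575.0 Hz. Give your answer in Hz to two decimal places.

For a string, f ∝ √T, so the new frequency is 575.0·√1.019 = 580.4368 Hz.
f_beat = |580.4368 − 575.0| = 5.44 Hz.

5.44 Hz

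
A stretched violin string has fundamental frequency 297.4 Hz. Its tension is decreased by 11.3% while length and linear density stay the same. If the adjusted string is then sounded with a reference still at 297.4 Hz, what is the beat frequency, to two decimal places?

For a string, f ∝ √T, so the new frequency is 297.4·√0.887 = 280.0933 Hz.
f_beat = |280.0933 − 297.4| = 17.31 Hz.

17.31 Hz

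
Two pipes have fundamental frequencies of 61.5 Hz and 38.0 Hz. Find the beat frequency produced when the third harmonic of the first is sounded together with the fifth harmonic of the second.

Third harmonic of the first: 3·61.5 = 184.5 Hz.
Fifth harmonic of the second: 5·38.0 = 190.0 Hz.
f_beat = |184.5 − 190.0| = 5.5 Hz.

5.5 Hz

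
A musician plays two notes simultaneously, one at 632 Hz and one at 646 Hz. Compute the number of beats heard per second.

14 Hz

Beats arise from superposition of two nearby frequencies; the beat rate is |f₁ − f₂|.
|632 − 646| = 14 Hz.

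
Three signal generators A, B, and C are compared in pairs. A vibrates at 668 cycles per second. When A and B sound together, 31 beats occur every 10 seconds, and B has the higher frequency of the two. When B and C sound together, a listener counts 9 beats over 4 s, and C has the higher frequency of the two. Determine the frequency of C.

A–B: Beat frequency = 31/10 = 3.1 Hz.
B is above A, so f_B = 668 + 3.1 = 671.1 Hz.
B–C: Beat frequency = 9/4 = 2.25 Hz.
C is above B, so f_C = 671.1 + 2.25 = 673.35 Hz.

673.35 Hz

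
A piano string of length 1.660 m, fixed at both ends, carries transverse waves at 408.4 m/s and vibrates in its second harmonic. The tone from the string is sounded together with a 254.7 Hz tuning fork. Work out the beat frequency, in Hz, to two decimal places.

For a string fixed at both ends, f_n = n·v/(2L) = 2·408.4/(2·1.660) = 246.0241 Hz.
f_beat = |246.0241 − 254.7| = 8.68 Hz.

8.68 Hz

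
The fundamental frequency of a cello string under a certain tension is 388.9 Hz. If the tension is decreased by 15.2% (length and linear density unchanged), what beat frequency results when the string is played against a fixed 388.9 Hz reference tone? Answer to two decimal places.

For a string, f ∝ √T, so the new frequency is 388.9·√0.848 = 358.1260 Hz.
f_beat = |358.1260 − 388.9| = 30.77 Hz.

30.77 Hz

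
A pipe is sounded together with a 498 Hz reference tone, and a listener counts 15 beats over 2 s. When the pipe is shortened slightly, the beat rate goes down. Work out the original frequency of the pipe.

Beat frequency = 15/2 = 7.5 Hz.
|f − 498| = 7.5, so the pipe was at either 490.5 Hz or 505.5 Hz.
A shorter pipe has a higher fundamental; the adjustment raises the pipe's frequency.
The beat rate fell, so the adjustment moved the pipe toward 498 Hz — it must have started below the reference.

490.5 Hz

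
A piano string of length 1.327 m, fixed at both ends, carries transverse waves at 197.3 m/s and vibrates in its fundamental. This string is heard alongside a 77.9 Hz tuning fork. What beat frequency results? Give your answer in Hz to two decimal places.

3.56 Hz

For a string fixed at both ends, f_n = n·v/(2L) = 1·197.3/(2·1.327) = 74.3406 Hz.
f_beat = |74.3406 − 77.9| = 3.56 Hz.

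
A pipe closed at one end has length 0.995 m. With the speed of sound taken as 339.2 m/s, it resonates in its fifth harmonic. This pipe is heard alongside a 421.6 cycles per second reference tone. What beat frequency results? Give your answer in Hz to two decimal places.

Closed pipe (odd harmonics): f_n = n·v/(4L) = 5·339.2/(4·0.995) = 426.1307 Hz.
f_beat = |426.1307 − 421.6| = 4.53 Hz.

4.53 Hz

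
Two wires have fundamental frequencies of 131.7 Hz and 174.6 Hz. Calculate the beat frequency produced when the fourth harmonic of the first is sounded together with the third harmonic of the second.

Fourth harmonic of the first: 4·131.7 = 526.8 Hz.
Third harmonic of the second: 3·174.6 = 523.8 Hz.
f_beat = |526.8 − 523.8| = 3.0 Hz.

3.0 Hz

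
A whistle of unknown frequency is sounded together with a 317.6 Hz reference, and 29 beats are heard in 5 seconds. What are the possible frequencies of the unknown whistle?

Beat frequency = 29/5 = 5.8 Hz.
|f − 317.6| = 5.8, so f = 317.6 ± 5.8.

311.8 Hz or 323.4 Hz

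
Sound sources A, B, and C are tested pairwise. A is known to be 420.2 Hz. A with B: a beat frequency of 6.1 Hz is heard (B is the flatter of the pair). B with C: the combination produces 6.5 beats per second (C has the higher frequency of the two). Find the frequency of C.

420.6 Hz

B is below A, so f_B = 420.2 − 6.1 = 414.1 Hz.
C is above B, so f_C = 414.1 + 6.5 = 420.6 Hz.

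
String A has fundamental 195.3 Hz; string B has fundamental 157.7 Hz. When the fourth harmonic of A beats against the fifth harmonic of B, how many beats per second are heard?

Fourth harmonic of the first: 4·195.3 = 781.2 Hz.
Fifth harmonic of the second: 5·157.7 = 788.5 Hz.
f_beat = |781.2 − 788.5| = 7.3 Hz.

7.3 Hz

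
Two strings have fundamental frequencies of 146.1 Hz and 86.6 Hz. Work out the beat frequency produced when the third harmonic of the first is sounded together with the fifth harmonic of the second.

Third harmonic of the first: 3·146.1 = 438.3 Hz.
Fifth harmonic of the second: 5·86.6 = 433.0 Hz.
f_beat = |438.3 − 433.0| = 5.3 Hz.

5.3 Hz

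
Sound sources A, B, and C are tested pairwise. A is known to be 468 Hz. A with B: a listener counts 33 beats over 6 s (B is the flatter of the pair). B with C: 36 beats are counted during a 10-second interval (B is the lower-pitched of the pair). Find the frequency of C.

466.1 Hz

A–B: Beat frequency = 33/6 = 5.5 Hz.
B is below A, so f_B = 468 − 5.5 = 462.5 Hz.
B–C: Beat frequency = 36/10 = 3.6 Hz.
C is above B, so f_C = 462.5 + 3.6 = 466.1 Hz.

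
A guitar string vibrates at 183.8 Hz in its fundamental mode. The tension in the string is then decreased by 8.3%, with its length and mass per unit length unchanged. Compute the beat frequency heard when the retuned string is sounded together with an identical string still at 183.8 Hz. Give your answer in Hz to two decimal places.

7.79 Hz

For a string, f ∝ √T, so the new frequency is 183.8·√0.917 = 176.0071 Hz.
f_beat = |176.0071 − 183.8| = 7.79 Hz.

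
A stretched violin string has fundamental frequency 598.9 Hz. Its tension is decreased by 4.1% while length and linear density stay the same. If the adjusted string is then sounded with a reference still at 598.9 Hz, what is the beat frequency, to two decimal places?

For a string, f ∝ √T, so the new frequency is 598.9·√0.959 = 586.4941 Hz.
f_beat = |586.4941 − 598.9| = 12.41 Hz.

12.41 Hz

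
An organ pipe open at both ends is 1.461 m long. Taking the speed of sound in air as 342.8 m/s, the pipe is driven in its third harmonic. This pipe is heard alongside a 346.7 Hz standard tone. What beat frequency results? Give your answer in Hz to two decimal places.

5.25 Hz

Open pipe: f_n = n·v/(2L) = 3·342.8/(2·1.461) = 351.9507 Hz.
f_beat = |351.9507 − 346.7| = 5.25 Hz.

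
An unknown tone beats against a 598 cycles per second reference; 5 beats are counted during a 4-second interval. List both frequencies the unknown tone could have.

Beat frequency = 5/4 = 1.25 Hz.
|f − 598| = 1.25, so f = 598 ± 1.25.

596.75 Hz or 599.25 Hz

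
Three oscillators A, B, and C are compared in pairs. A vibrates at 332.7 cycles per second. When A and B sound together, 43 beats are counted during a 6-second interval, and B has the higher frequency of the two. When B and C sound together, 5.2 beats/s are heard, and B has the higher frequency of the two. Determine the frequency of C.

334.6667 Hz

A–B: Beat frequency = 43/6 = 7.1667 Hz.
B is above A, so f_B = 332.7 + 7.1667 = 339.8667 Hz.
C is below B, so f_C = 339.8667 − 5.2 = 334.6667 Hz.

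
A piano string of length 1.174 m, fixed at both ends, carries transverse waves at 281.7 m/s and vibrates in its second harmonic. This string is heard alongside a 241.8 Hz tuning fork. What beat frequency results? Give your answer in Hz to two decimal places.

1.85 Hz

For a string fixed at both ends, f_n = n·v/(2L) = 2·281.7/(2·1.174) = 239.9489 Hz.
f_beat = |239.9489 − 241.8| = 1.85 Hz.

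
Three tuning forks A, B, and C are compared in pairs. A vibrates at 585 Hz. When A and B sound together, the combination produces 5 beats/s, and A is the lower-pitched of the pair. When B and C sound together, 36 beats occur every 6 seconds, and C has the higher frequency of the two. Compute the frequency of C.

B is above A, so f_B = 585 + 5 = 590 Hz.
B–C: Beat frequency = 36/6 = 6 Hz.
C is above B, so f_C = 590 + 6 = 596 Hz.

596 Hz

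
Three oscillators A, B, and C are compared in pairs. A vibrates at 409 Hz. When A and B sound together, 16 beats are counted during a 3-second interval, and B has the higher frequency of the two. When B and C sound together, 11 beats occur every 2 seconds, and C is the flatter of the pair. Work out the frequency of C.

408.8333 Hz

A–B: Beat frequency = 16/3 = 5.3333 Hz.
B is above A, so f_B = 409 + 5.3333 = 414.3333 Hz.
B–C: Beat frequency = 11/2 = 5.5 Hz.
C is below B, so f_C = 414.3333 − 5.5 = 408.8333 Hz.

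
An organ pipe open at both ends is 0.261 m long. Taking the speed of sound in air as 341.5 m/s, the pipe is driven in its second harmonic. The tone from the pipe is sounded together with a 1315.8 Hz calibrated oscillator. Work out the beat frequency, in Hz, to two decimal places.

7.37 Hz

Open pipe: f_n = n·v/(2L) = 2·341.5/(2·0.261) = 1308.4291 Hz.
f_beat = |1308.4291 − 1315.8| = 7.37 Hz.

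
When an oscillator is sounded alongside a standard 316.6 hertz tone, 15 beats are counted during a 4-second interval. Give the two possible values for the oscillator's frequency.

Beat frequency = 15/4 = 3.75 Hz.
|f − 316.6| = 3.75, so f = 316.6 ± 3.75.

312.85 Hz or 320.35 Hz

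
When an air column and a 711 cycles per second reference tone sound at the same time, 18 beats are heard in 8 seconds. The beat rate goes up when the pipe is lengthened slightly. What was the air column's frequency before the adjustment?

708.75 Hz

Beat frequency = 18/8 = 2.25 Hz.
|f − 711| = 2.25, so the air column was at either 708.75 Hz or 713.25 Hz.
A longer pipe has a lower fundamental; the adjustment lowers the air column's frequency.
The beat rate rose, so the adjustment moved the air column further from 711 Hz — it was already below the reference.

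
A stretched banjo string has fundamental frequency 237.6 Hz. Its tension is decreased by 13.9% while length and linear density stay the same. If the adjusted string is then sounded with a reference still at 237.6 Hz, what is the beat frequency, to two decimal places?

17.13 Hz

For a string, f ∝ √T, so the new frequency is 237.6·√0.861 = 220.4692 Hz.
f_beat = |220.4692 − 237.6| = 17.13 Hz.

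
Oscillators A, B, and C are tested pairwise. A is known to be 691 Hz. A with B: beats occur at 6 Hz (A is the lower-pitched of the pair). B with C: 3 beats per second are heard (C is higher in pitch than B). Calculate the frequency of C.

B is above A, so f_B = 691 + 6 = 697 Hz.
C is above B, so f_C = 697 + 3 = 700 Hz.

700 Hz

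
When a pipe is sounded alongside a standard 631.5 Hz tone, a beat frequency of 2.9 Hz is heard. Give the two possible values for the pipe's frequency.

628.6 Hz or 634.4 Hz

|f − 631.5| = 2.9, so f = 631.5 ± 2.9.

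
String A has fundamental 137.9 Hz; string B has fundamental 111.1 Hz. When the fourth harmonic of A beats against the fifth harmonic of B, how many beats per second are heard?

Fourth harmonic of the first: 4·137.9 = 551.6 Hz.
Fifth harmonic of the second: 5·111.1 = 555.5 Hz.
f_beat = |551.6 − 555.5| = 3.9 Hz.

3.9 Hz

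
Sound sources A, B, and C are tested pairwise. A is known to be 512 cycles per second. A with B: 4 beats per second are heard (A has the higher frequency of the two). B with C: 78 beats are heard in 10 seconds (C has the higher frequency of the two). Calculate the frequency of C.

515.8 Hz

B is below A, so f_B = 512 − 4 = 508 Hz.
B–C: Beat frequency = 78/10 = 7.8 Hz.
C is above B, so f_C = 508 + 7.8 = 515.8 Hz.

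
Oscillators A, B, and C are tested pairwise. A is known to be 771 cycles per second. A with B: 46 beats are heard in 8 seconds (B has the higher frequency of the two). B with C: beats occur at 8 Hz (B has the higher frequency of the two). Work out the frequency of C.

A–B: Beat frequency = 46/8 = 5.75 Hz.
B is above A, so f_B = 771 + 5.75 = 776.75 Hz.
C is below B, so f_C = 776.75 − 8 = 768.75 Hz.

768.75 Hz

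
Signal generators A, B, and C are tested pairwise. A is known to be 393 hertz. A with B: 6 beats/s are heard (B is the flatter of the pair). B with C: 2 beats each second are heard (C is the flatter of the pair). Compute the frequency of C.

385 Hz

B is below A, so f_B = 393 − 6 = 387 Hz.
C is below B, so f_C = 387 − 2 = 385 Hz.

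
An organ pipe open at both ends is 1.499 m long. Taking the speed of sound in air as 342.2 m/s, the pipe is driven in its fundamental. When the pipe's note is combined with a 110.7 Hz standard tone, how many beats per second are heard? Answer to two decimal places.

Open pipe: f_n = n·v/(2L) = 1·342.2/(2·1.499) = 114.1428 Hz.
f_beat = |114.1428 − 110.7| = 3.44 Hz.

3.44 Hz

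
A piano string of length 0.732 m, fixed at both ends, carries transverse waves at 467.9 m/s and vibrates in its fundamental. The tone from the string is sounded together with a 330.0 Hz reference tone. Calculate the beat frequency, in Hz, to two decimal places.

For a string fixed at both ends, f_n = n·v/(2L) = 1·467.9/(2·0.732) = 319.6038 Hz.
f_beat = |319.6038 − 330.0| = 10.40 Hz.

10.40 Hz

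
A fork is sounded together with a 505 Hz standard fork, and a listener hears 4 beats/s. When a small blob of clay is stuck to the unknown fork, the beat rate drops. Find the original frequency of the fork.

509 Hz

|f − 505| = 4, so the fork was at either 501 Hz or 509 Hz.
Adding mass to a fork lowers its frequency; the adjustment lowers the fork's frequency.
The beat rate fell, so the adjustment moved the fork toward 505 Hz — it must have started above the reference.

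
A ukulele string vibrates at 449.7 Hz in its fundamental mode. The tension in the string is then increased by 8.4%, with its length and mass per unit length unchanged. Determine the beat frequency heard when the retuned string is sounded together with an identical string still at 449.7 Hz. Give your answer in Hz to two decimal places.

18.51 Hz

For a string, f ∝ √T, so the new frequency is 449.7·√1.084 = 468.2066 Hz.
f_beat = |468.2066 − 449.7| = 18.51 Hz.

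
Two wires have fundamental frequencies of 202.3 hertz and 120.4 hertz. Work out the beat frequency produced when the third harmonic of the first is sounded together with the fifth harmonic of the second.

Third harmonic of the first: 3·202.3 = 606.9 Hz.
Fifth harmonic of the second: 5·120.4 = 602.0 Hz.
f_beat = |606.9 − 602.0| = 4.9 Hz.

4.9 Hz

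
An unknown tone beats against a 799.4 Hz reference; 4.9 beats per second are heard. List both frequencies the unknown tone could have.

|f − 799.4| = 4.9, so f = 799.4 ± 4.9.

794.5 Hz or 804.3 Hz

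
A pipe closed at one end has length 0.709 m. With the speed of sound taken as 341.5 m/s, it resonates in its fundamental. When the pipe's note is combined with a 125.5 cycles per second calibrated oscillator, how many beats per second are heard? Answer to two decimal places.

5.08 Hz

Closed pipe (odd harmonics): f_n = n·v/(4L) = 1·341.5/(4·0.709) = 120.4161 Hz.
f_beat = |120.4161 − 125.5| = 5.08 Hz.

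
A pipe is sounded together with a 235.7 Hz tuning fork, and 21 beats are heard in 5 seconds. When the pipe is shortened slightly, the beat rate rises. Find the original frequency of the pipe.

Beat frequency = 21/5 = 4.2 Hz.
|f − 235.7| = 4.2, so the pipe was at either 231.5 Hz or 239.9 Hz.
A shorter pipe has a higher fundamental; the adjustment raises the pipe's frequency.
The beat rate rose, so the adjustment moved the pipe further from 235.7 Hz — it was already above the reference.

239.9 Hz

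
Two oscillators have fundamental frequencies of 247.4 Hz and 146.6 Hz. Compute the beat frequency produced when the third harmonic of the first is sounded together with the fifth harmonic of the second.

Third harmonic of the first: 3·247.4 = 742.2 Hz.
Fifth harmonic of the second: 5·146.6 = 733.0 Hz.
f_beat = |742.2 − 733.0| = 9.2 Hz.

9.2 Hz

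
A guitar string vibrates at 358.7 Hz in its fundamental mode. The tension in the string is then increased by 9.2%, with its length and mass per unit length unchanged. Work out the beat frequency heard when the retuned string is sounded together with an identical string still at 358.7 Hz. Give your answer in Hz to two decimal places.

For a string, f ∝ √T, so the new frequency is 358.7·√1.092 = 374.8372 Hz.
f_beat = |374.8372 − 358.7| = 16.14 Hz.

16.14 Hz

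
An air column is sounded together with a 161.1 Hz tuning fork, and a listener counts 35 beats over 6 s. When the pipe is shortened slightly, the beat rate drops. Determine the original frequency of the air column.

155.2667 Hz

Beat frequency = 35/6 = 5.8333 Hz.
|f − 161.1| = 5.8333, so the air column was at either 155.2667 Hz or 166.9333 Hz.
A shorter pipe has a higher fundamental; the adjustment raises the air column's frequency.
The beat rate fell, so the adjustment moved the air column toward 161.1 Hz — it must have started below the reference.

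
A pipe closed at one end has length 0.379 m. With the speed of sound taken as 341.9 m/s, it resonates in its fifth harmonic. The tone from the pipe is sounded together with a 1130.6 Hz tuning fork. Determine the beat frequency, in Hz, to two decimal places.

Closed pipe (odd harmonics): f_n = n·v/(4L) = 5·341.9/(4·0.379) = 1127.6385 Hz.
f_beat = |1127.6385 − 1130.6| = 2.96 Hz.

2.96 Hz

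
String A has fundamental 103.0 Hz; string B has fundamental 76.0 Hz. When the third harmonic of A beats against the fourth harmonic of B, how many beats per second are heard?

Third harmonic of the first: 3·103.0 = 309.0 Hz.
Fourth harmonic of the second: 4·76.0 = 304.0 Hz.
f_beat = |309.0 − 304.0| = 5.0 Hz.

5.0 Hz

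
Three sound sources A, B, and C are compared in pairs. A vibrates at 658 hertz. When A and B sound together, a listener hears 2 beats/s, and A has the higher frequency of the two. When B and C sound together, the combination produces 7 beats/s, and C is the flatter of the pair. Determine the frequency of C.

649 Hz

B is below A, so f_B = 658 − 2 = 656 Hz.
C is below B, so f_C = 656 − 7 = 649 Hz.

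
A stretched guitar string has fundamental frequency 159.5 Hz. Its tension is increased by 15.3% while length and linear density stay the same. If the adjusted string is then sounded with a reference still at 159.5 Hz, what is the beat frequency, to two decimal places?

11.77 Hz

For a string, f ∝ √T, so the new frequency is 159.5·√1.153 = 171.2677 Hz.
f_beat = |171.2677 − 159.5| = 11.77 Hz.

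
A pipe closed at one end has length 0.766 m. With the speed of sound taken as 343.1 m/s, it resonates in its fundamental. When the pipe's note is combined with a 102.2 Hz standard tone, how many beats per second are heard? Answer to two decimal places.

Closed pipe (odd harmonics): f_n = n·v/(4L) = 1·343.1/(4·0.766) = 111.9778 Hz.
f_beat = |111.9778 − 102.2| = 9.78 Hz.

9.78 Hz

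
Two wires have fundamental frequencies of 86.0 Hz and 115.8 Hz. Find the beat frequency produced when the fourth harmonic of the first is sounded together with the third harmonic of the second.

Fourth harmonic of the first: 4·86.0 = 344.0 Hz.
Third harmonic of the second: 3·115.8 = 347.4 Hz.
f_beat = |344.0 − 347.4| = 3.4 Hz.

3.4 Hz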